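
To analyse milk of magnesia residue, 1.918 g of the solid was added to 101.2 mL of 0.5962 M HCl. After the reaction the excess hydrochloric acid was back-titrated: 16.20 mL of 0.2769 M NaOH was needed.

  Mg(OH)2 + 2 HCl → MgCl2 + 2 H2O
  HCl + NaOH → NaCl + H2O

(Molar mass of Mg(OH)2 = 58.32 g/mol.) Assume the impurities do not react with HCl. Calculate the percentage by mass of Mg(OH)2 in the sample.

84.91 %

n(HCl) added = 0.1012 × 0.5962 = 0.06034 mol
n(NaOH) used in back-titration = 0.01620 × 0.2769 = 4.486 × 10^-3 mol
n(HCl) left over = 4.486 × 10^-3 mol (1:1 ratio)
n(HCl) consumed by analyte = 0.06034 − 4.486 × 10^-3 = 0.05585 mol
From the 1:2 ratio, n(Mg(OH)2) = 1/2 × 0.05585 = 0.02792 mol
mass of Mg(OH)2 = 0.02792 × 58.32 = 1.629 g
% Mg(OH)2 = 1.629 / 1.918 × 100 = 84.91 %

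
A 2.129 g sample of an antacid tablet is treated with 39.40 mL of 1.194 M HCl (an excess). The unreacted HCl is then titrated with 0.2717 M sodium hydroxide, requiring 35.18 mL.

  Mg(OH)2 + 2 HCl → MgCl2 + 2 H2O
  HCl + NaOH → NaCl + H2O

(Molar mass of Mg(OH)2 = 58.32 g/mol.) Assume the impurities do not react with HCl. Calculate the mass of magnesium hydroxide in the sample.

1.093 g

n(HCl) added = 0.03940 × 1.194 = 0.04704 mol
n(NaOH) used in back-titration = 0.03518 × 0.2717 = 9.558 × 10^-3 mol
n(HCl) left over = 9.558 × 10^-3 mol (1:1 ratio)
n(HCl) consumed by analyte = 0.04704 − 9.558 × 10^-3 = 0.03749 mol
From the 1:2 ratio, n(Mg(OH)2) = 1/2 × 0.03749 = 0.01874 mol
mass of Mg(OH)2 = 0.01874 × 58.32 = 1.093 g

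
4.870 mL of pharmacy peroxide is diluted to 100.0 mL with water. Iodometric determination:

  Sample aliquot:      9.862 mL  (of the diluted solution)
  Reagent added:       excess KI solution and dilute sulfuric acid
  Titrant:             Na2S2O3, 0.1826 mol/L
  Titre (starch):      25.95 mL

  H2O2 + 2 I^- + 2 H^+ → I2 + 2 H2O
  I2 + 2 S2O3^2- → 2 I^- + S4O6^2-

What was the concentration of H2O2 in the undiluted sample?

4.933 mol/L

n(S2O3^2-) = 0.02595 × 0.1826 = 4.738 × 10^-3 mol
n(I2) = n(S2O3^2-)/2 = 2.369 × 10^-3 mol
n(H2O2) in the aliquot = 2.369 × 10^-3 mol (1:1 ratio)
[H2O2]_dilute = 2.369 × 10^-3 / 0.009862 = 0.2402 mol/L
[H2O2]_original = 0.2402 × 100.0/4.870 = 4.933 mol/L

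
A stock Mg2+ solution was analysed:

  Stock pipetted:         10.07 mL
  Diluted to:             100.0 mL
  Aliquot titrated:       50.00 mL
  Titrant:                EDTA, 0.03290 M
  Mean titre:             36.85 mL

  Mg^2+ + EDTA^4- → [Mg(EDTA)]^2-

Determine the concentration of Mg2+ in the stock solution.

n(EDTA) = 0.03685 × 0.03290 = 1.212 × 10^-3 mol
n(Mg2+) in the aliquot = 1.212 × 10^-3 mol (1:1 ratio)
[Mg2+]_dilute = 1.212 × 10^-3 / 0.05000 = 0.02425 mol/L
Dilution factor = 100.0 / 10.07 = 9.930
[Mg2+]_stock = 0.02425 × 9.930 = 0.2408 mol/L

0.2408 M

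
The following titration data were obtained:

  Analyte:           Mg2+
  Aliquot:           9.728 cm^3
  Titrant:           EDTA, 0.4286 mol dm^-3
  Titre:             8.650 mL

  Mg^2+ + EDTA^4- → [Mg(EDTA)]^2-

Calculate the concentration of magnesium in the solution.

0.3811 mol/L

n(EDTA) = 0.008650 L × 0.4286 mol/L = 3.707 × 10^-3 mol
n(Mg2+) = 3.707 × 10^-3 mol (1:1 mole ratio)
[Mg2+] = 3.707 × 10^-3 mol / 0.009728 L = 0.3811 mol/L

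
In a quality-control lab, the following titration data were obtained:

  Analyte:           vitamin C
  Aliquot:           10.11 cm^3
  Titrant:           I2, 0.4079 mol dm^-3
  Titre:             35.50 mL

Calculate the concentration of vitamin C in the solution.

1.432 mol/L

C6H8O6 + I2 → C6H6O6 + 2 HI
n(I2) = 0.03550 L × 0.4079 mol/L = 0.01448 mol
n(C6H8O6) = 0.01448 mol (1:1 mole ratio)
[C6H8O6] = 0.01448 mol / 0.01011 L = 1.432 mol/L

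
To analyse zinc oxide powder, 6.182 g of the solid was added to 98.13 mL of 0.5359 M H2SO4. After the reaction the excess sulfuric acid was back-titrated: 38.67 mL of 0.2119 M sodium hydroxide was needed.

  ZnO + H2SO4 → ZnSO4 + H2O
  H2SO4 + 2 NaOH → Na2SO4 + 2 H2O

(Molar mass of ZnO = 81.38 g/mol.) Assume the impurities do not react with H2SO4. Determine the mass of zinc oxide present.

3.946 g

n(H2SO4) added = 0.09813 × 0.5359 = 0.05259 mol
n(NaOH) used in back-titration = 0.03867 × 0.2119 = 8.194 × 10^-3 mol
From the 1:2 ratio, n(H2SO4) left over = 1/2 × 8.194 × 10^-3 = 4.097 × 10^-3 mol
n(H2SO4) consumed by analyte = 0.05259 − 4.097 × 10^-3 = 0.04849 mol
n(ZnO) = 0.04849 mol (1:1 ratio)
mass of ZnO = 0.04849 × 81.38 = 3.946 g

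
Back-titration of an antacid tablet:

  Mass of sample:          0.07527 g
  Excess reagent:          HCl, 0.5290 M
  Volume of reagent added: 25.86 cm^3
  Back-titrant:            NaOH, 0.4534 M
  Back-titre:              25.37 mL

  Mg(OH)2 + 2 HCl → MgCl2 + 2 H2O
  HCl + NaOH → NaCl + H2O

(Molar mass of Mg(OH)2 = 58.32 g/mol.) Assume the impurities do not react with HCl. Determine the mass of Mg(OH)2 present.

n(HCl) added = 0.02586 × 0.5290 = 0.01368 mol
n(NaOH) used in back-titration = 0.02537 × 0.4534 = 0.01150 mol
n(HCl) left over = 0.01150 mol (1:1 ratio)
n(HCl) consumed by analyte = 0.01368 − 0.01150 = 2.177 × 10^-3 mol
From the 1:2 ratio, n(Mg(OH)2) = 1/2 × 2.177 × 10^-3 = 1.089 × 10^-3 mol
mass of Mg(OH)2 = 1.089 × 10^-3 × 58.32 = 0.06349 g

0.06349 g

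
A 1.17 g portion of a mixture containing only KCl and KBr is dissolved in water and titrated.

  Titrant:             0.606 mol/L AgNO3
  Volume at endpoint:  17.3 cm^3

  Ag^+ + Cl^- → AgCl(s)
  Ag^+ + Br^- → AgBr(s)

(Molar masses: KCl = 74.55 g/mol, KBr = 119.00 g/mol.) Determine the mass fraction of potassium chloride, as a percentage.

n(AgNO3) = 0.0173 × 0.606 = 0.0105 mol
Let x = n(KCl), y = n(KBr).
Titrant: 1x + 1y = 0.0105;  mass: 74.55x + 119.00y = 1.17
Solving, x = 1.75 × 10^-3 mol, y = 8.74 × 10^-3 mol
mass of KCl = 1.75 × 10^-3 × 74.55 = 0.130 g
% KCl = 0.130 / 1.17 × 100 = 11.1 %

11.1 %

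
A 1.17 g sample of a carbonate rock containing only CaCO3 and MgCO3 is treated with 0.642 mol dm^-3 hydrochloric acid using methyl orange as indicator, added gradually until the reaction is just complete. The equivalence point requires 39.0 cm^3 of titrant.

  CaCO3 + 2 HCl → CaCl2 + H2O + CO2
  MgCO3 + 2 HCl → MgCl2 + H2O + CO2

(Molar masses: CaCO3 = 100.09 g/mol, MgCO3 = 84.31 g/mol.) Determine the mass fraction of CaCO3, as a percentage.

62.1 %

n(HCl) = 0.0390 × 0.642 = 0.0250 mol
Let x = n(CaCO3), y = n(MgCO3).
Titrant: 2x + 2y = 0.0250;  mass: 100.09x + 84.31y = 1.17
Solving, x = 7.26 × 10^-3 mol, y = 5.26 × 10^-3 mol
mass of CaCO3 = 7.26 × 10^-3 × 100.09 = 0.726 g
% CaCO3 = 0.726 / 1.17 × 100 = 62.1 %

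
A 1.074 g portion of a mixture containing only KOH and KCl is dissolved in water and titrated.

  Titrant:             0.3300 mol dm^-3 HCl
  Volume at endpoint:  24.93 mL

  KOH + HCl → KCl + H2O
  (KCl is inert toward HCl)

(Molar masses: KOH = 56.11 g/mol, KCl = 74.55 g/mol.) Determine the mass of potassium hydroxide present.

0.4616 g

n(HCl) = 0.02493 × 0.3300 = 8.227 × 10^-3 mol
Let x = n(KOH), y = n(KCl).
Titrant: 1x = 8.227 × 10^-3;  mass: 56.11x + 74.55y = 1.074
Solving, x = 8.227 × 10^-3 mol, y = 8.214 × 10^-3 mol
mass of KOH = 8.227 × 10^-3 × 56.11 = 0.4616 g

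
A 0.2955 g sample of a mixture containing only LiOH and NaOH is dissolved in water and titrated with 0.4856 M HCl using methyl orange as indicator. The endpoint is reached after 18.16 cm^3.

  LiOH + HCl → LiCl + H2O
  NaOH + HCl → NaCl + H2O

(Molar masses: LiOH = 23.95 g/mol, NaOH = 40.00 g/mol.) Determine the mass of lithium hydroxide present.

n(HCl) = 0.01816 × 0.4856 = 8.818 × 10^-3 mol
Let x = n(LiOH), y = n(NaOH).
Titrant: 1x + 1y = 8.818 × 10^-3;  mass: 23.95x + 40.00y = 0.2955
Solving, x = 3.566 × 10^-3 mol, y = 5.252 × 10^-3 mol
mass of LiOH = 3.566 × 10^-3 × 23.95 = 0.08541 g

0.08541 g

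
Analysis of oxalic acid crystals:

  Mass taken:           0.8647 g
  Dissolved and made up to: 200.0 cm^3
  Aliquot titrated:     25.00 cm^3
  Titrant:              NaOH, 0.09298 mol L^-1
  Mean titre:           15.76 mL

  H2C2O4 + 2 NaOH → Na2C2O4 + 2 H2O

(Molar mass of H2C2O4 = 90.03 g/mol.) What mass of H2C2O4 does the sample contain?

0.5277 g

n(NaOH) per titration = 0.01576 × 0.09298 = 1.465 × 10^-3 mol
From the 1:2 ratio, n(H2C2O4) in each aliquot = 1/2 × 1.465 × 10^-3 = 7.327 × 10^-4 mol
n(H2C2O4) in the whole flask = 7.327 × 10^-4 × 200.0/25.00 = 5.861 × 10^-3 mol
mass of H2C2O4 = 5.861 × 10^-3 × 90.03 = 0.5277 g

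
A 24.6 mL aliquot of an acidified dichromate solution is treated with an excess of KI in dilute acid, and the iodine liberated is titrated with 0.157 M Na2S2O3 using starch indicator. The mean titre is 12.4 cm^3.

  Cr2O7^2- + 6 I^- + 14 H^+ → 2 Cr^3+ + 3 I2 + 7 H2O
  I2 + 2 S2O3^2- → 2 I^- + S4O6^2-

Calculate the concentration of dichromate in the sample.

0.0132 M

n(S2O3^2-) = 0.0124 × 0.157 = 1.95 × 10^-3 mol
n(I2) = n(S2O3^2-)/2 = 9.73 × 10^-4 mol
From the 1:3 ratio, n(Cr2O7^2-) in the aliquot = 1/3 × 9.73 × 10^-4 = 3.24 × 10^-4 mol
[Cr2O7^2-] = 3.24 × 10^-4 / 0.0246 = 0.0132 mol/L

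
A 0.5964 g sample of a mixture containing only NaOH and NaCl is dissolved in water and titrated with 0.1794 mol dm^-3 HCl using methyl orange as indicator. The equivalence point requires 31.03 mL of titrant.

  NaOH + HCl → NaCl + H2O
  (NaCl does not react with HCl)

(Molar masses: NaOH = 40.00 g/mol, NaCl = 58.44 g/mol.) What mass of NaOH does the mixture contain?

n(HCl) = 0.03103 × 0.1794 = 5.567 × 10^-3 mol
Let x = n(NaOH), y = n(NaCl).
Titrant: 1x = 5.567 × 10^-3;  mass: 40.00x + 58.44y = 0.5964
Solving, x = 5.567 × 10^-3 mol, y = 6.395 × 10^-3 mol
mass of NaOH = 5.567 × 10^-3 × 40.00 = 0.2227 g

0.2227 g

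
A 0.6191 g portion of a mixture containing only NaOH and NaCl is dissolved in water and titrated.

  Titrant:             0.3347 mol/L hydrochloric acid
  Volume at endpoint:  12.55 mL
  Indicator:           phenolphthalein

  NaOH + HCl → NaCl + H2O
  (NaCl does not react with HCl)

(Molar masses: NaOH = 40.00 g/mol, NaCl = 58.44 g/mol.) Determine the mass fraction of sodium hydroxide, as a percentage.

n(HCl) = 0.01255 × 0.3347 = 4.200 × 10^-3 mol
Let x = n(NaOH), y = n(NaCl).
Titrant: 1x = 4.200 × 10^-3;  mass: 40.00x + 58.44y = 0.6191
Solving, x = 4.200 × 10^-3 mol, y = 7.719 × 10^-3 mol
mass of NaOH = 4.200 × 10^-3 × 40.00 = 0.1680 g
% NaOH = 0.1680 / 0.6191 × 100 = 27.14 %

27.14 %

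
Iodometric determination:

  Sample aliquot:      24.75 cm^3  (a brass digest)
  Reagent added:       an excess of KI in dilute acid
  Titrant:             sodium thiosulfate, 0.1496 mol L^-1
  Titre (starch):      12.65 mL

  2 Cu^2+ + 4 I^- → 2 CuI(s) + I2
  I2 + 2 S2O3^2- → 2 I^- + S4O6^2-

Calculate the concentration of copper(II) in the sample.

n(S2O3^2-) = 0.01265 × 0.1496 = 1.892 × 10^-3 mol
n(I2) = n(S2O3^2-)/2 = 9.462 × 10^-4 mol
From the 2:1 ratio, n(Cu2+) in the aliquot = 2/1 × 9.462 × 10^-4 = 1.892 × 10^-3 mol
[Cu2+] = 1.892 × 10^-3 / 0.02475 = 0.07646 mol/L

0.07646 mol/L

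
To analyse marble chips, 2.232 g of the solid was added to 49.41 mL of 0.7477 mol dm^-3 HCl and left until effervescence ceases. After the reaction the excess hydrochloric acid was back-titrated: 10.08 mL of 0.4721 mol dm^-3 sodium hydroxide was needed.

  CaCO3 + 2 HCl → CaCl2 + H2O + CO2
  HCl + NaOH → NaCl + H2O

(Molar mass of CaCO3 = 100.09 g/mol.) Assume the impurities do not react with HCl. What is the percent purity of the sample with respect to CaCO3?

72.16 %

n(HCl) added = 0.04941 × 0.7477 = 0.03694 mol
n(NaOH) used in back-titration = 0.01008 × 0.4721 = 4.759 × 10^-3 mol
n(HCl) left over = 4.759 × 10^-3 mol (1:1 ratio)
n(HCl) consumed by analyte = 0.03694 − 4.759 × 10^-3 = 0.03219 mol
From the 1:2 ratio, n(CaCO3) = 1/2 × 0.03219 = 0.01609 mol
mass of CaCO3 = 0.01609 × 100.09 = 1.611 g
% CaCO3 = 1.611 / 2.232 × 100 = 72.16 %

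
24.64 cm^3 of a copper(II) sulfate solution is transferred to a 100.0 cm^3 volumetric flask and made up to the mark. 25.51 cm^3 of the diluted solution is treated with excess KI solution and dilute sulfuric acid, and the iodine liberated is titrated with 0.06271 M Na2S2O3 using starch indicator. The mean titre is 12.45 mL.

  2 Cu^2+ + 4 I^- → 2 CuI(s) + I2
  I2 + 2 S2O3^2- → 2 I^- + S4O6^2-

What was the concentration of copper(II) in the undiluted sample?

0.1242 M

n(S2O3^2-) = 0.01245 × 0.06271 = 7.807 × 10^-4 mol
n(I2) = n(S2O3^2-)/2 = 3.904 × 10^-4 mol
From the 2:1 ratio, n(Cu2+) in the aliquot = 2/1 × 3.904 × 10^-4 = 7.807 × 10^-4 mol
[Cu2+]_dilute = 7.807 × 10^-4 / 0.02551 = 0.03061 mol/L
[Cu2+]_original = 0.03061 × 100.0/24.64 = 0.1242 mol/L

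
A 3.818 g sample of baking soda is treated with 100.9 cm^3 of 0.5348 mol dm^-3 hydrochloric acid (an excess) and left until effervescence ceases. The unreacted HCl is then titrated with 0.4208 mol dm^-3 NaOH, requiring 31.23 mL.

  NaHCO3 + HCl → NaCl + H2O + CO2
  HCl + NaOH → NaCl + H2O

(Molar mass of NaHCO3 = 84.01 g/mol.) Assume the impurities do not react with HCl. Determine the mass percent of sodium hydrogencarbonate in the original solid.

89.82 %

n(HCl) added = 0.1009 × 0.5348 = 0.05396 mol
n(NaOH) used in back-titration = 0.03123 × 0.4208 = 0.01314 mol
n(HCl) left over = 0.01314 mol (1:1 ratio)
n(HCl) consumed by analyte = 0.05396 − 0.01314 = 0.04082 mol
n(NaHCO3) = 0.04082 mol (1:1 ratio)
mass of NaHCO3 = 0.04082 × 84.01 = 3.429 g
% NaHCO3 = 3.429 / 3.818 × 100 = 89.82 %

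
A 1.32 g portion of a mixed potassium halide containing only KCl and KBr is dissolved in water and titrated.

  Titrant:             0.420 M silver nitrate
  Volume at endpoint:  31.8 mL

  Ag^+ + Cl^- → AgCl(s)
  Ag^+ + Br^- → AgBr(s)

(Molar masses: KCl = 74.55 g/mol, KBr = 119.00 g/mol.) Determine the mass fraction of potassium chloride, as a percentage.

n(AgNO3) = 0.0318 × 0.420 = 0.0134 mol
Let x = n(KCl), y = n(KBr).
Titrant: 1x + 1y = 0.0134;  mass: 74.55x + 119.00y = 1.32
Solving, x = 6.06 × 10^-3 mol, y = 7.30 × 10^-3 mol
mass of KCl = 6.06 × 10^-3 × 74.55 = 0.452 g
% KCl = 0.452 / 1.32 × 100 = 34.2 %

34.2 %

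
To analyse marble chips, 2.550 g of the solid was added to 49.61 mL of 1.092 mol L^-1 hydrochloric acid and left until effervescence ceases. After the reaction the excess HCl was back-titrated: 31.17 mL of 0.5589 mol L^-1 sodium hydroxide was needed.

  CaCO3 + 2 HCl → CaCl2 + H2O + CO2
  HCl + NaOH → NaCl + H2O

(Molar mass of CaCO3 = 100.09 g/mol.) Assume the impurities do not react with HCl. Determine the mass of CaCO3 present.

1.839 g

n(HCl) added = 0.04961 × 1.092 = 0.05417 mol
n(NaOH) used in back-titration = 0.03117 × 0.5589 = 0.01742 mol
n(HCl) left over = 0.01742 mol (1:1 ratio)
n(HCl) consumed by analyte = 0.05417 − 0.01742 = 0.03675 mol
From the 1:2 ratio, n(CaCO3) = 1/2 × 0.03675 = 0.01838 mol
mass of CaCO3 = 0.01838 × 100.09 = 1.839 g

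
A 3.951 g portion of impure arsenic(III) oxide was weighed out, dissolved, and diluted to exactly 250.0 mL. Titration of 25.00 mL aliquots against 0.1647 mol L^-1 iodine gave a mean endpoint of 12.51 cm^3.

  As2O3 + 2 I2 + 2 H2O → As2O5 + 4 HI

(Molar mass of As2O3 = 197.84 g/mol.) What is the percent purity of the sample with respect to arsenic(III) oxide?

51.59 %

n(I2) per titration = 0.01251 × 0.1647 = 2.060 × 10^-3 mol
From the 1:2 ratio, n(As2O3) in each aliquot = 1/2 × 2.060 × 10^-3 = 1.030 × 10^-3 mol
n(As2O3) in the whole flask = 1.030 × 10^-3 × 250.0/25.00 = 0.01030 mol
mass of As2O3 = 0.01030 × 197.84 = 2.038 g
% As2O3 = 2.038 / 3.951 × 100 = 51.59 %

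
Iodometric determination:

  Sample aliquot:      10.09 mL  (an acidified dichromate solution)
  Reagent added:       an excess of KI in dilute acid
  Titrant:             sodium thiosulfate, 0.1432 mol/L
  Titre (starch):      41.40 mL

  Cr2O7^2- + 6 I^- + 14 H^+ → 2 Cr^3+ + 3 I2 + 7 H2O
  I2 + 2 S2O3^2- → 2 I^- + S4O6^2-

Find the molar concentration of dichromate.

n(S2O3^2-) = 0.04140 × 0.1432 = 5.928 × 10^-3 mol
n(I2) = n(S2O3^2-)/2 = 2.964 × 10^-3 mol
From the 1:3 ratio, n(Cr2O7^2-) in the aliquot = 1/3 × 2.964 × 10^-3 = 9.881 × 10^-4 mol
[Cr2O7^2-] = 9.881 × 10^-4 / 0.01009 = 0.09793 mol/L

0.09793 mol/L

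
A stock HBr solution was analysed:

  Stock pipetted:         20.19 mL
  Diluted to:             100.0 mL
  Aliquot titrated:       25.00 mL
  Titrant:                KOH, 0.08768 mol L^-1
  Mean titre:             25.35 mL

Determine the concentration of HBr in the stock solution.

0.4404 mol/L

HBr + KOH → KBr + H2O
n(KOH) = 0.02535 × 0.08768 = 2.223 × 10^-3 mol
n(HBr) in the aliquot = 2.223 × 10^-3 mol (1:1 ratio)
[HBr]_dilute = 2.223 × 10^-3 / 0.02500 = 0.08891 mol/L
Dilution factor = 100.0 / 20.19 = 4.953
[HBr]_stock = 0.08891 × 4.953 = 0.4404 mol/L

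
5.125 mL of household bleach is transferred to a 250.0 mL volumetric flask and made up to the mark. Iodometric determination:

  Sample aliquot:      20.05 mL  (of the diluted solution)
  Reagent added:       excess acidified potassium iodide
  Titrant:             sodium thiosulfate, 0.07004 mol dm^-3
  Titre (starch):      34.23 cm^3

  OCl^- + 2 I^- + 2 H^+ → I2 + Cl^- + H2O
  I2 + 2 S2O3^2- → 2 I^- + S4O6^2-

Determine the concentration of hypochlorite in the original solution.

2.916 mol/L

n(S2O3^2-) = 0.03423 × 0.07004 = 2.397 × 10^-3 mol
n(I2) = n(S2O3^2-)/2 = 1.199 × 10^-3 mol
n(OCl^-) in the aliquot = 1.199 × 10^-3 mol (1:1 ratio)
[OCl^-]_dilute = 1.199 × 10^-3 / 0.02005 = 0.05979 mol/L
[OCl^-]_original = 0.05979 × 250.0/5.125 = 2.916 mol/L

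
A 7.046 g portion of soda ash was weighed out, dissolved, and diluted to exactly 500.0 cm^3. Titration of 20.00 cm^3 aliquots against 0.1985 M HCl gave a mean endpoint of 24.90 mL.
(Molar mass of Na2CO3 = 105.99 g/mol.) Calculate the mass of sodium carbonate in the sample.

Na2CO3 + 2 HCl → 2 NaCl + H2O + CO2
n(HCl) per titration = 0.02490 × 0.1985 = 4.943 × 10^-3 mol
From the 1:2 ratio, n(Na2CO3) in each aliquot = 1/2 × 4.943 × 10^-3 = 2.471 × 10^-3 mol
n(Na2CO3) in the whole flask = 2.471 × 10^-3 × 500.0/20.00 = 0.06178 mol
mass of Na2CO3 = 0.06178 × 105.99 = 6.548 g

6.548 g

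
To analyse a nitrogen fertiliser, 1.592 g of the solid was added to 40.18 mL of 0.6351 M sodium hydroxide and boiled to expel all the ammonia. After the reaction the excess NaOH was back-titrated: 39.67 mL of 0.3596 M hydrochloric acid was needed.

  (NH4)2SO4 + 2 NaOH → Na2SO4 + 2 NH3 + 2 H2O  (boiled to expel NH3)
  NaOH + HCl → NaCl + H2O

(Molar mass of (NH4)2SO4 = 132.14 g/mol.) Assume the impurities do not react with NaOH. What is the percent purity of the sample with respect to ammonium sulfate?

n(NaOH) added = 0.04018 × 0.6351 = 0.02552 mol
n(HCl) used in back-titration = 0.03967 × 0.3596 = 0.01427 mol
n(NaOH) left over = 0.01427 mol (1:1 ratio)
n(NaOH) consumed by analyte = 0.02552 − 0.01427 = 0.01125 mol
From the 1:2 ratio, n((NH4)2SO4) = 1/2 × 0.01125 = 5.626 × 10^-3 mol
mass of (NH4)2SO4 = 5.626 × 10^-3 × 132.14 = 0.7435 g
% (NH4)2SO4 = 0.7435 / 1.592 × 100 = 46.70 %

46.70 %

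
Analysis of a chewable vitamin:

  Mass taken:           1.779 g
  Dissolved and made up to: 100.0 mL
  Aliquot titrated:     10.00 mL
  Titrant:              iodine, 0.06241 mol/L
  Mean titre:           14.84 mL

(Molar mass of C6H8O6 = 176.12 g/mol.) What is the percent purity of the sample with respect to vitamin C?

C6H8O6 + I2 → C6H6O6 + 2 HI
n(I2) per titration = 0.01484 × 0.06241 = 9.262 × 10^-4 mol
n(C6H8O6) in each aliquot = 9.262 × 10^-4 mol (1:1 ratio)
n(C6H8O6) in the whole flask = 9.262 × 10^-4 × 100.0/10.00 = 9.262 × 10^-3 mol
mass of C6H8O6 = 9.262 × 10^-3 × 176.12 = 1.631 g
% C6H8O6 = 1.631 / 1.779 × 100 = 91.69 %

91.69 %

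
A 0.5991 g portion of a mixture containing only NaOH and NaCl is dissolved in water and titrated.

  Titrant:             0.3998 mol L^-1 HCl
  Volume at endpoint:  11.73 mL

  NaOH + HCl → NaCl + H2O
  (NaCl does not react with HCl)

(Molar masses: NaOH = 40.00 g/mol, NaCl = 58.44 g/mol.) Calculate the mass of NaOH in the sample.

0.1876 g

n(HCl) = 0.01173 × 0.3998 = 4.690 × 10^-3 mol
Let x = n(NaOH), y = n(NaCl).
Titrant: 1x = 4.690 × 10^-3;  mass: 40.00x + 58.44y = 0.5991
Solving, x = 4.690 × 10^-3 mol, y = 7.042 × 10^-3 mol
mass of NaOH = 4.690 × 10^-3 × 40.00 = 0.1876 g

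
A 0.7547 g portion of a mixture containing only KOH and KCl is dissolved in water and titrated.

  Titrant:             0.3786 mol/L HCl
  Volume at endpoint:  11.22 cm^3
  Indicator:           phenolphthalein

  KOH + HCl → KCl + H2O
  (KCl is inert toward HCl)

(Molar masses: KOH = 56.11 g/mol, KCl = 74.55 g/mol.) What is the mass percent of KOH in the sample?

31.58 %

n(HCl) = 0.01122 × 0.3786 = 4.248 × 10^-3 mol
Let x = n(KOH), y = n(KCl).
Titrant: 1x = 4.248 × 10^-3;  mass: 56.11x + 74.55y = 0.7547
Solving, x = 4.248 × 10^-3 mol, y = 6.926 × 10^-3 mol
mass of KOH = 4.248 × 10^-3 × 56.11 = 0.2383 g
% KOH = 0.2383 / 0.7547 × 100 = 31.58 %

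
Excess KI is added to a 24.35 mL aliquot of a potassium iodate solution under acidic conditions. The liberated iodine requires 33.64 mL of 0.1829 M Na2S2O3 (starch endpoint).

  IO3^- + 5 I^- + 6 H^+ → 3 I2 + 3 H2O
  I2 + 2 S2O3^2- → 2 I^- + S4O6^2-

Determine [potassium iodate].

0.04211 M

n(S2O3^2-) = 0.03364 × 0.1829 = 6.153 × 10^-3 mol
n(I2) = n(S2O3^2-)/2 = 3.076 × 10^-3 mol
From the 1:3 ratio, n(IO3^-) in the aliquot = 1/3 × 3.076 × 10^-3 = 1.025 × 10^-3 mol
[IO3^-] = 1.025 × 10^-3 / 0.02435 = 0.04211 mol/L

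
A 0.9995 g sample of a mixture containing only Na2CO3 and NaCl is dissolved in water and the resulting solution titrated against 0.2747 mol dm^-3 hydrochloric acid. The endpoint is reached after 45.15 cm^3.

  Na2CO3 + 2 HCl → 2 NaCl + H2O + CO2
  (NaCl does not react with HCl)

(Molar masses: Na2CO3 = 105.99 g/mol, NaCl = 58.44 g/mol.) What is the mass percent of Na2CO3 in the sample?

65.76 %

n(HCl) = 0.04515 × 0.2747 = 0.01240 mol
Let x = n(Na2CO3), y = n(NaCl).
Titrant: 2x = 0.01240;  mass: 105.99x + 58.44y = 0.9995
Solving, x = 6.201 × 10^-3 mol, y = 5.856 × 10^-3 mol
mass of Na2CO3 = 6.201 × 10^-3 × 105.99 = 0.6573 g
% Na2CO3 = 0.6573 / 0.9995 × 100 = 65.76 %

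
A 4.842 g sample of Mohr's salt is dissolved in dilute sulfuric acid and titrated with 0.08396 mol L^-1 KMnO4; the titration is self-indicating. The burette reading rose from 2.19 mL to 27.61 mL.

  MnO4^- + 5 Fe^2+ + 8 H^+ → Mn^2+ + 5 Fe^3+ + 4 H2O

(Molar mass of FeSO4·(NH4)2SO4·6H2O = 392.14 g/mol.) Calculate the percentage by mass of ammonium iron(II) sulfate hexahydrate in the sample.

86.42 %

n(KMnO4) = 0.02542 L × 0.08396 mol/L = 2.134 × 10^-3 mol
From the 5:1 ratio, n(FeSO4·(NH4)2SO4·6H2O) = 5/1 × 2.134 × 10^-3 = 0.01067 mol
mass of FeSO4·(NH4)2SO4·6H2O = 0.01067 × 392.14 g/mol = 4.185 g
% FeSO4·(NH4)2SO4·6H2O = 4.185 / 4.842 × 100 = 86.42 %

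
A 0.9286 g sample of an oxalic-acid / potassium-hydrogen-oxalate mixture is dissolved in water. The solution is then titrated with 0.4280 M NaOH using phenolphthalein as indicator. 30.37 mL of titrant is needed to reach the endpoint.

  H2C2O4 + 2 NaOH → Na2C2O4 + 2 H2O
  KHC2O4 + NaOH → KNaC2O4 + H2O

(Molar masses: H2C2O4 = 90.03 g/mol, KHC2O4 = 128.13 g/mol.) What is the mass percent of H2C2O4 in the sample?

42.98 %

n(NaOH) = 0.03037 × 0.4280 = 0.01300 mol
Let x = n(H2C2O4), y = n(KHC2O4).
Titrant: 2x + 1y = 0.01300;  mass: 90.03x + 128.13y = 0.9286
Solving, x = 4.433 × 10^-3 mol, y = 4.133 × 10^-3 mol
mass of H2C2O4 = 4.433 × 10^-3 × 90.03 = 0.3991 g
% H2C2O4 = 0.3991 / 0.9286 × 100 = 42.98 %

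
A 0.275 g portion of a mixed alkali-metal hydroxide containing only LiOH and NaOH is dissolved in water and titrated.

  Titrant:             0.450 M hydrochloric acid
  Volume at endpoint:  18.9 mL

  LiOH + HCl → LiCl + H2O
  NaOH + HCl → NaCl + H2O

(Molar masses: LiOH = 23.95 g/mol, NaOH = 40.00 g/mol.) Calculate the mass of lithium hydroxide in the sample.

n(HCl) = 0.0189 × 0.450 = 8.50 × 10^-3 mol
Let x = n(LiOH), y = n(NaOH).
Titrant: 1x + 1y = 8.50 × 10^-3;  mass: 23.95x + 40.00y = 0.275
Solving, x = 4.06 × 10^-3 mol, y = 4.44 × 10^-3 mol
mass of LiOH = 4.06 × 10^-3 × 23.95 = 0.0973 g

0.0973 g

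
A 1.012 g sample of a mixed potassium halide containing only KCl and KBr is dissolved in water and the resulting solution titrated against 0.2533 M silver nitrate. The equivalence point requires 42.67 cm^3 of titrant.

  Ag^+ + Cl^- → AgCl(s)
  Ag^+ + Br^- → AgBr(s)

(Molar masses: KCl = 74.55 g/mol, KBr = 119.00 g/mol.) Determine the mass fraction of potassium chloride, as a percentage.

n(AgNO3) = 0.04267 × 0.2533 = 0.01081 mol
Let x = n(KCl), y = n(KBr).
Titrant: 1x + 1y = 0.01081;  mass: 74.55x + 119.00y = 1.012
Solving, x = 6.168 × 10^-3 mol, y = 4.640 × 10^-3 mol
mass of KCl = 6.168 × 10^-3 × 74.55 = 0.4599 g
% KCl = 0.4599 / 1.012 × 100 = 45.44 %

45.44 %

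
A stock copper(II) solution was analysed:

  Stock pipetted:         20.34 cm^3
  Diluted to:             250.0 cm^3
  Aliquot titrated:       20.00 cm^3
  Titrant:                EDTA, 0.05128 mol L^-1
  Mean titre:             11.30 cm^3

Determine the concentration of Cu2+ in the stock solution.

Cu^2+ + EDTA^4- → [Cu(EDTA)]^2-
n(EDTA) = 0.01130 × 0.05128 = 5.795 × 10^-4 mol
n(Cu2+) in the aliquot = 5.795 × 10^-4 mol (1:1 ratio)
[Cu2+]_dilute = 5.795 × 10^-4 / 0.02000 = 0.02897 mol/L
Dilution factor = 250.0 / 20.34 = 12.29
[Cu2+]_stock = 0.02897 × 12.29 = 0.3561 mol/L

0.3561 mol/L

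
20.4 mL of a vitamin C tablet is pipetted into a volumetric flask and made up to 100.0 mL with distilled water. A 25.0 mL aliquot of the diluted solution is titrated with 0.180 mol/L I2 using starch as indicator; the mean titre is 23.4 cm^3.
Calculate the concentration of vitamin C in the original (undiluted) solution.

C6H8O6 + I2 → C6H6O6 + 2 HI
n(I2) = 0.0234 × 0.180 = 4.21 × 10^-3 mol
n(C6H8O6) in the aliquot = 4.21 × 10^-3 mol (1:1 ratio)
[C6H8O6]_dilute = 4.21 × 10^-3 / 0.0250 = 0.168 mol/L
Dilution factor = 100.0 / 20.4 = 4.902
[C6H8O6]_stock = 0.168 × 4.902 = 0.826 mol/L

0.826 mol/L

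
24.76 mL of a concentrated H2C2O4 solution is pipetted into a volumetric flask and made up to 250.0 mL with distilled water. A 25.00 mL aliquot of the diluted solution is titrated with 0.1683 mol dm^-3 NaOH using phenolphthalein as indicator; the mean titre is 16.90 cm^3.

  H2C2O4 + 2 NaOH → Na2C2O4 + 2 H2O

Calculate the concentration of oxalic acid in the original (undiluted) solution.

0.5744 mol/L

n(NaOH) = 0.01690 × 0.1683 = 2.844 × 10^-3 mol
From the 1:2 ratio, n(H2C2O4) in the aliquot = 1/2 × 2.844 × 10^-3 = 1.422 × 10^-3 mol
[H2C2O4]_dilute = 1.422 × 10^-3 / 0.02500 = 0.05689 mol/L
Dilution factor = 250.0 / 24.76 = 10.10
[H2C2O4]_stock = 0.05689 × 10.10 = 0.5744 mol/L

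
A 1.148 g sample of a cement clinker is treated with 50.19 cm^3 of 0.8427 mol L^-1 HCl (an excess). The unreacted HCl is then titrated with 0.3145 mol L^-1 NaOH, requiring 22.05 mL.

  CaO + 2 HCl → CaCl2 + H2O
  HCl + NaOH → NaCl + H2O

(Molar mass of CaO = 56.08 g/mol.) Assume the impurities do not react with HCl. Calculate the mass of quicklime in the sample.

n(HCl) added = 0.05019 × 0.8427 = 0.04230 mol
n(NaOH) used in back-titration = 0.02205 × 0.3145 = 6.935 × 10^-3 mol
n(HCl) left over = 6.935 × 10^-3 mol (1:1 ratio)
n(HCl) consumed by analyte = 0.04230 − 6.935 × 10^-3 = 0.03536 mol
From the 1:2 ratio, n(CaO) = 1/2 × 0.03536 = 0.01768 mol
mass of CaO = 0.01768 × 56.08 = 0.9915 g

0.9915 g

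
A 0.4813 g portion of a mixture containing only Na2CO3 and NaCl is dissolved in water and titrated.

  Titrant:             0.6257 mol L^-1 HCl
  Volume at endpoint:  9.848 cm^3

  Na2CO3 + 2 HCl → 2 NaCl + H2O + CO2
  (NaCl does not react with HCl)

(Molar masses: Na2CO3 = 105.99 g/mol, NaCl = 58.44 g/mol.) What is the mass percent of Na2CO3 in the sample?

67.85 %

n(HCl) = 0.009848 × 0.6257 = 6.162 × 10^-3 mol
Let x = n(Na2CO3), y = n(NaCl).
Titrant: 2x = 6.162 × 10^-3;  mass: 105.99x + 58.44y = 0.4813
Solving, x = 3.081 × 10^-3 mol, y = 2.648 × 10^-3 mol
mass of Na2CO3 = 3.081 × 10^-3 × 105.99 = 0.3265 g
% Na2CO3 = 0.3265 / 0.4813 × 100 = 67.85 %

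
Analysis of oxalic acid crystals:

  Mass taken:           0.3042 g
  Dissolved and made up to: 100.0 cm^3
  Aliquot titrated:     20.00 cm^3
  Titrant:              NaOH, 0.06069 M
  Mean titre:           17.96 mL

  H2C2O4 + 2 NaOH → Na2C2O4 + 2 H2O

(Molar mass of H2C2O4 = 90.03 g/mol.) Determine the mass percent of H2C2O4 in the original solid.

n(NaOH) per titration = 0.01796 × 0.06069 = 1.090 × 10^-3 mol
From the 1:2 ratio, n(H2C2O4) in each aliquot = 1/2 × 1.090 × 10^-3 = 5.450 × 10^-4 mol
n(H2C2O4) in the whole flask = 5.450 × 10^-4 × 100.0/20.00 = 2.725 × 10^-3 mol
mass of H2C2O4 = 2.725 × 10^-3 × 90.03 = 0.2453 g
% H2C2O4 = 0.2453 / 0.3042 × 100 = 80.65 %

80.65 %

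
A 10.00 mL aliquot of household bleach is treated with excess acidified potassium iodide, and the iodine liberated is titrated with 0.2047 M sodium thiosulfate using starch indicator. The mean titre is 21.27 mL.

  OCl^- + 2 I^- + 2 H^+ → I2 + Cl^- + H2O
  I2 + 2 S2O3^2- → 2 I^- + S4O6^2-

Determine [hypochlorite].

n(S2O3^2-) = 0.02127 × 0.2047 = 4.354 × 10^-3 mol
n(I2) = n(S2O3^2-)/2 = 2.177 × 10^-3 mol
n(OCl^-) in the aliquot = 2.177 × 10^-3 mol (1:1 ratio)
[OCl^-] = 2.177 × 10^-3 / 0.01000 = 0.2177 mol/L

0.2177 M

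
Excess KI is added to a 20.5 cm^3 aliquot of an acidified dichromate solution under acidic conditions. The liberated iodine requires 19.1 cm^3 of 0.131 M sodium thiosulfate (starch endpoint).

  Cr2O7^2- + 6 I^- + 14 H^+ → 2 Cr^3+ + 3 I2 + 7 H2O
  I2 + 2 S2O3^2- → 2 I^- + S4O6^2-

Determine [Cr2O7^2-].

n(S2O3^2-) = 0.0191 × 0.131 = 2.50 × 10^-3 mol
n(I2) = n(S2O3^2-)/2 = 1.25 × 10^-3 mol
From the 1:3 ratio, n(Cr2O7^2-) in the aliquot = 1/3 × 1.25 × 10^-3 = 4.17 × 10^-4 mol
[Cr2O7^2-] = 4.17 × 10^-4 / 0.0205 = 0.0203 mol/L

0.0203 M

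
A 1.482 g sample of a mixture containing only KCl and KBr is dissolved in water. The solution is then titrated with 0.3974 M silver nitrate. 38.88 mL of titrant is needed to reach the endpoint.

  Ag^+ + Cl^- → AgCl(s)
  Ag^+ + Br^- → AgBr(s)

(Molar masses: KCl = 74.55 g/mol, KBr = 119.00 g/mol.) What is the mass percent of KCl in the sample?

40.36 %

n(AgNO3) = 0.03888 × 0.3974 = 0.01545 mol
Let x = n(KCl), y = n(KBr).
Titrant: 1x + 1y = 0.01545;  mass: 74.55x + 119.00y = 1.482
Solving, x = 8.024 × 10^-3 mol, y = 7.427 × 10^-3 mol
mass of KCl = 8.024 × 10^-3 × 74.55 = 0.5982 g
% KCl = 0.5982 / 1.482 × 100 = 40.36 %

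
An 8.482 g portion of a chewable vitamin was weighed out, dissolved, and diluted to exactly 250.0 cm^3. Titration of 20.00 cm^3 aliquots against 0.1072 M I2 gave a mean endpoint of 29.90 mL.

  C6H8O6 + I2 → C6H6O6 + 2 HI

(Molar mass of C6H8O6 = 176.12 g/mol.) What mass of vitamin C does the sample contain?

n(I2) per titration = 0.02990 × 0.1072 = 3.205 × 10^-3 mol
n(C6H8O6) in each aliquot = 3.205 × 10^-3 mol (1:1 ratio)
n(C6H8O6) in the whole flask = 3.205 × 10^-3 × 250.0/20.00 = 0.04007 mol
mass of C6H8O6 = 0.04007 × 176.12 = 7.056 g

7.056 g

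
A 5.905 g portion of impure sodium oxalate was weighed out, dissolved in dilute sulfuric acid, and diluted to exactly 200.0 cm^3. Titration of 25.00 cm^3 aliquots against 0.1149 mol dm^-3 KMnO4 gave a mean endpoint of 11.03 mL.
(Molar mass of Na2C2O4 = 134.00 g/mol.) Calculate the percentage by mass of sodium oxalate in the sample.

57.52 %

2 MnO4^- + 5 C2O4^2- + 16 H^+ → 2 Mn^2+ + 10 CO2 + 8 H2O
n(KMnO4) per titration = 0.01103 × 0.1149 = 1.267 × 10^-3 mol
From the 5:2 ratio, n(Na2C2O4) in each aliquot = 5/2 × 1.267 × 10^-3 = 3.168 × 10^-3 mol
n(Na2C2O4) in the whole flask = 3.168 × 10^-3 × 200.0/25.00 = 0.02535 mol
mass of Na2C2O4 = 0.02535 × 134.00 = 3.396 g
% Na2C2O4 = 3.396 / 5.905 × 100 = 57.52 %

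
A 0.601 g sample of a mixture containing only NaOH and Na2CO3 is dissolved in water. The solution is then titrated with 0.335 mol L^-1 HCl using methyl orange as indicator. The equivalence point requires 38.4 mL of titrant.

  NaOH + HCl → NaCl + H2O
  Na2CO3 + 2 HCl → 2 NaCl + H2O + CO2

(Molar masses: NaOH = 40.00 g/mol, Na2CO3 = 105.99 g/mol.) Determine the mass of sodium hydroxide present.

n(HCl) = 0.0384 × 0.335 = 0.0129 mol
Let x = n(NaOH), y = n(Na2CO3).
Titrant: 1x + 2y = 0.0129;  mass: 40.00x + 105.99y = 0.601
Solving, x = 6.21 × 10^-3 mol, y = 3.33 × 10^-3 mol
mass of NaOH = 6.21 × 10^-3 × 40.00 = 0.248 g

0.248 g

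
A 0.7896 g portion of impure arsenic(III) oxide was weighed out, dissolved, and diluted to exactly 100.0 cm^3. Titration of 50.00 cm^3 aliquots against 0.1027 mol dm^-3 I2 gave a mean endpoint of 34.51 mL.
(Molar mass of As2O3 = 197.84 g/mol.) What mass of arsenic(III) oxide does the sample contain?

As2O3 + 2 I2 + 2 H2O → As2O5 + 4 HI
n(I2) per titration = 0.03451 × 0.1027 = 3.544 × 10^-3 mol
From the 1:2 ratio, n(As2O3) in each aliquot = 1/2 × 3.544 × 10^-3 = 1.772 × 10^-3 mol
n(As2O3) in the whole flask = 1.772 × 10^-3 × 100.0/50.00 = 3.544 × 10^-3 mol
mass of As2O3 = 3.544 × 10^-3 × 197.84 = 0.7012 g

0.7012 g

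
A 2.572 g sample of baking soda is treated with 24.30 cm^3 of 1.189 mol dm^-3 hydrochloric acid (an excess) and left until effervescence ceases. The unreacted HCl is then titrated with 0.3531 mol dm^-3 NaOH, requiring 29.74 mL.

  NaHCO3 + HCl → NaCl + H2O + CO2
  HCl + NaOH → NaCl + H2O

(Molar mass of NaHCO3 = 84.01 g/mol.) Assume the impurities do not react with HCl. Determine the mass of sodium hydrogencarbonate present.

n(HCl) added = 0.02430 × 1.189 = 0.02889 mol
n(NaOH) used in back-titration = 0.02974 × 0.3531 = 0.01050 mol
n(HCl) left over = 0.01050 mol (1:1 ratio)
n(HCl) consumed by analyte = 0.02889 − 0.01050 = 0.01839 mol
n(NaHCO3) = 0.01839 mol (1:1 ratio)
mass of NaHCO3 = 0.01839 × 84.01 = 1.545 g

1.545 g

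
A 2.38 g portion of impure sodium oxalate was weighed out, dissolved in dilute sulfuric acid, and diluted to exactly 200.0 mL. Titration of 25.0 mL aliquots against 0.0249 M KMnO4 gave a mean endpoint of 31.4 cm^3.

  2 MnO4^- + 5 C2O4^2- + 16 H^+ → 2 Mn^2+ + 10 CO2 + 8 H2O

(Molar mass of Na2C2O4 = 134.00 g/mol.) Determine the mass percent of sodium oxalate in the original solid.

88.0 %

n(KMnO4) per titration = 0.0314 × 0.0249 = 7.82 × 10^-4 mol
From the 5:2 ratio, n(Na2C2O4) in each aliquot = 5/2 × 7.82 × 10^-4 = 1.95 × 10^-3 mol
n(Na2C2O4) in the whole flask = 1.95 × 10^-3 × 200.0/25.0 = 0.0156 mol
mass of Na2C2O4 = 0.0156 × 134.00 = 2.10 g
% Na2C2O4 = 2.10 / 2.38 × 100 = 88.0 %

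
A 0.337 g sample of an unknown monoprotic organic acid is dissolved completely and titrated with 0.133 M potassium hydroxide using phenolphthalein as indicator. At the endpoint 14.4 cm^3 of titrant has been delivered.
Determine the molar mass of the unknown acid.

176 g/mol

n(KOH) = 0.0144 L × 0.133 mol/L = 1.92 × 10^-3 mol
n(HA) = 1.92 × 10^-3 mol (1:1 ratio)
M = m / n = 0.337 g / 1.92 × 10^-3 mol = 176 g/mol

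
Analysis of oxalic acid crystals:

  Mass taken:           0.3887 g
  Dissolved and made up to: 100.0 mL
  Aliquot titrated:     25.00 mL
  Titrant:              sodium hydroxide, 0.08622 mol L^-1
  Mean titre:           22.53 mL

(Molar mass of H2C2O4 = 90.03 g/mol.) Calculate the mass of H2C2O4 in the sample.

0.3498 g

H2C2O4 + 2 NaOH → Na2C2O4 + 2 H2O
n(NaOH) per titration = 0.02253 × 0.08622 = 1.943 × 10^-3 mol
From the 1:2 ratio, n(H2C2O4) in each aliquot = 1/2 × 1.943 × 10^-3 = 9.713 × 10^-4 mol
n(H2C2O4) in the whole flask = 9.713 × 10^-4 × 100.0/25.00 = 3.885 × 10^-3 mol
mass of H2C2O4 = 3.885 × 10^-3 × 90.03 = 0.3498 g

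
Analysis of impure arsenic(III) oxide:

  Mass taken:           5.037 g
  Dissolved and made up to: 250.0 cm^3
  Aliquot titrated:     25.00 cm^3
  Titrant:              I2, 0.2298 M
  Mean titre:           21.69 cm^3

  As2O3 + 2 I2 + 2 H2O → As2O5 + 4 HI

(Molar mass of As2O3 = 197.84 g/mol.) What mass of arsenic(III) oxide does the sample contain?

4.931 g

n(I2) per titration = 0.02169 × 0.2298 = 4.984 × 10^-3 mol
From the 1:2 ratio, n(As2O3) in each aliquot = 1/2 × 4.984 × 10^-3 = 2.492 × 10^-3 mol
n(As2O3) in the whole flask = 2.492 × 10^-3 × 250.0/25.00 = 0.02492 mol
mass of As2O3 = 0.02492 × 197.84 = 4.931 g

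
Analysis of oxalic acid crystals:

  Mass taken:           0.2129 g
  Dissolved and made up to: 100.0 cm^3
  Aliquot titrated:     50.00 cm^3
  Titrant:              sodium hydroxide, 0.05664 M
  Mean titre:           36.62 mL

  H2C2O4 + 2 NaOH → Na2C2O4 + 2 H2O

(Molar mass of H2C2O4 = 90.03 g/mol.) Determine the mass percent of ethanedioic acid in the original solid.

n(NaOH) per titration = 0.03662 × 0.05664 = 2.074 × 10^-3 mol
From the 1:2 ratio, n(H2C2O4) in each aliquot = 1/2 × 2.074 × 10^-3 = 1.037 × 10^-3 mol
n(H2C2O4) in the whole flask = 1.037 × 10^-3 × 100.0/50.00 = 2.074 × 10^-3 mol
mass of H2C2O4 = 2.074 × 10^-3 × 90.03 = 0.1867 g
% H2C2O4 = 0.1867 / 0.2129 × 100 = 87.71 %

87.71 %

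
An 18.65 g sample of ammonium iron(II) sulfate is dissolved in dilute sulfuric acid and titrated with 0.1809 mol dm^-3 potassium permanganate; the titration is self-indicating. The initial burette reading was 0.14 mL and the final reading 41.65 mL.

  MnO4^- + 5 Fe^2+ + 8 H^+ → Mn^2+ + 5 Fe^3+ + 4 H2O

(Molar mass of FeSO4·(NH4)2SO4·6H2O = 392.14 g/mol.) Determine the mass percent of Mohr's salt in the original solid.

n(KMnO4) = 0.04151 L × 0.1809 mol/L = 7.509 × 10^-3 mol
From the 5:1 ratio, n(FeSO4·(NH4)2SO4·6H2O) = 5/1 × 7.509 × 10^-3 = 0.03755 mol
mass of FeSO4·(NH4)2SO4·6H2O = 0.03755 × 392.14 g/mol = 14.72 g
% FeSO4·(NH4)2SO4·6H2O = 14.72 / 18.65 × 100 = 78.94 %

78.94 %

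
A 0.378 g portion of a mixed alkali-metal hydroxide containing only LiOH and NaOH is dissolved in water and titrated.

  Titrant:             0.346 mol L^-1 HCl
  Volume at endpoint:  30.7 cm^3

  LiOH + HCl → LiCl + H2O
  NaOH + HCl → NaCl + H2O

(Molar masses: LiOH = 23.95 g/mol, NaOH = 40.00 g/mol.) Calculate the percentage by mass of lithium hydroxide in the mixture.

n(HCl) = 0.0307 × 0.346 = 0.0106 mol
Let x = n(LiOH), y = n(NaOH).
Titrant: 1x + 1y = 0.0106;  mass: 23.95x + 40.00y = 0.378
Solving, x = 2.92 × 10^-3 mol, y = 7.70 × 10^-3 mol
mass of LiOH = 2.92 × 10^-3 × 23.95 = 0.0700 g
% LiOH = 0.0700 / 0.378 × 100 = 18.5 %

18.5 %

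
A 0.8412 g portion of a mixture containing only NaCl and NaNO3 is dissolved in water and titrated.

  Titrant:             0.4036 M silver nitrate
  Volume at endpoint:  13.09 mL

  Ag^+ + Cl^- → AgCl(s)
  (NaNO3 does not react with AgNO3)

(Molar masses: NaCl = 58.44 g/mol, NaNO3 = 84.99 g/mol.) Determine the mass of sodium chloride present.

0.3087 g

n(AgNO3) = 0.01309 × 0.4036 = 5.283 × 10^-3 mol
Let x = n(NaCl), y = n(NaNO3).
Titrant: 1x = 5.283 × 10^-3;  mass: 58.44x + 84.99y = 0.8412
Solving, x = 5.283 × 10^-3 mol, y = 6.265 × 10^-3 mol
mass of NaCl = 5.283 × 10^-3 × 58.44 = 0.3087 g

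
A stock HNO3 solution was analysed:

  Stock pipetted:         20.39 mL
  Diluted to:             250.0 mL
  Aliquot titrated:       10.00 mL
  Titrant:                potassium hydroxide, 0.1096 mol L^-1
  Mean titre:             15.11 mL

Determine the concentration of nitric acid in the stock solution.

HNO3 + KOH → KNO3 + H2O
n(KOH) = 0.01511 × 0.1096 = 1.656 × 10^-3 mol
n(HNO3) in the aliquot = 1.656 × 10^-3 mol (1:1 ratio)
[HNO3]_dilute = 1.656 × 10^-3 / 0.01000 = 0.1656 mol/L
Dilution factor = 250.0 / 20.39 = 12.26
[HNO3]_stock = 0.1656 × 12.26 = 2.030 mol/L

2.030 mol/L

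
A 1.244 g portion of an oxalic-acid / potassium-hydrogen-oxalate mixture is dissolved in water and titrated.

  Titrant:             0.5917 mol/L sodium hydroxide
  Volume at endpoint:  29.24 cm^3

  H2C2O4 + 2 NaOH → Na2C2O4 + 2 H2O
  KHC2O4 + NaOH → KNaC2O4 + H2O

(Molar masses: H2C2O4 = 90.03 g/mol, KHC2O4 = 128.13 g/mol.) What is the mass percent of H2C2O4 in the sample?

n(NaOH) = 0.02924 × 0.5917 = 0.01730 mol
Let x = n(H2C2O4), y = n(KHC2O4).
Titrant: 2x + 1y = 0.01730;  mass: 90.03x + 128.13y = 1.244
Solving, x = 5.852 × 10^-3 mol, y = 5.597 × 10^-3 mol
mass of H2C2O4 = 5.852 × 10^-3 × 90.03 = 0.5269 g
% H2C2O4 = 0.5269 / 1.244 × 100 = 42.35 %

42.35 %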